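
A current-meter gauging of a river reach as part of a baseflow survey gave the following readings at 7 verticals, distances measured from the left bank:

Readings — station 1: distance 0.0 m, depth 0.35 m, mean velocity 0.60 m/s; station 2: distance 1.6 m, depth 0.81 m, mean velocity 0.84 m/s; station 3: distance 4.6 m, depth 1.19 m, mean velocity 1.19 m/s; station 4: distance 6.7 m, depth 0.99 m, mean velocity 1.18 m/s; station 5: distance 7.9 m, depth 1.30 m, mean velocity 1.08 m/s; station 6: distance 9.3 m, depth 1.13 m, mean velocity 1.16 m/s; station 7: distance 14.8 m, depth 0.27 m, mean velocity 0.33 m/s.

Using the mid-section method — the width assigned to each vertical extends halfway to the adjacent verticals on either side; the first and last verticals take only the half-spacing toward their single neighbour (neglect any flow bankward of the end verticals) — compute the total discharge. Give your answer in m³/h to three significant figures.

49900 m³/h

w_1 = (1.6 − 0.0)/2 = 0.8 m; q_1 = 0.60 × 0.35 × 0.8 = 0.1680 m³/s
w_2 = (4.6 − 0.0)/2 = 2.3 m; q_2 = 0.84 × 0.81 × 2.3 = 1.565 m³/s
w_3 = (6.7 − 1.6)/2 = 2.55 m; q_3 = 1.19 × 1.19 × 2.55 = 3.611 m³/s
w_4 = (7.9 − 4.6)/2 = 1.65 m; q_4 = 1.18 × 0.99 × 1.65 = 1.928 m³/s
w_5 = (9.3 − 6.7)/2 = 1.3 m; q_5 = 1.08 × 1.30 × 1.3 = 1.825 m³/s
w_6 = (14.8 − 7.9)/2 = 3.45 m; q_6 = 1.16 × 1.13 × 3.45 = 4.522 m³/s
w_7 = (14.8 − 9.3)/2 = 2.75 m; q_7 = 0.33 × 0.27 × 2.75 = 0.2450 m³/s
Q = Σ qᵢ = 13.86 m³/s
= 13.86 × 3600 = 49910 m³/h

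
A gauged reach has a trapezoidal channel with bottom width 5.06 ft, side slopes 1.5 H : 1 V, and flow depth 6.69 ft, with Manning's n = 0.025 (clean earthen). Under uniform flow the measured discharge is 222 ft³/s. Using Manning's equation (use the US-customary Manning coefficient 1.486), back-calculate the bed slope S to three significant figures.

0.000261

A = (b + z·y)·y = (5.06 + 1.5×6.69)×6.69 = 101.0 ft²
P = b + 2y√(1+z²) = 5.06 + 2×6.69×√(1+1.5²) = 29.18 ft
R = A/P = 101.0/29.18 = 3.461 ft
S = (Q·n / (1.486·A·R^(2/3)))² = (222×0.025 / (1.486×101.0×2.288))² = 0.0002613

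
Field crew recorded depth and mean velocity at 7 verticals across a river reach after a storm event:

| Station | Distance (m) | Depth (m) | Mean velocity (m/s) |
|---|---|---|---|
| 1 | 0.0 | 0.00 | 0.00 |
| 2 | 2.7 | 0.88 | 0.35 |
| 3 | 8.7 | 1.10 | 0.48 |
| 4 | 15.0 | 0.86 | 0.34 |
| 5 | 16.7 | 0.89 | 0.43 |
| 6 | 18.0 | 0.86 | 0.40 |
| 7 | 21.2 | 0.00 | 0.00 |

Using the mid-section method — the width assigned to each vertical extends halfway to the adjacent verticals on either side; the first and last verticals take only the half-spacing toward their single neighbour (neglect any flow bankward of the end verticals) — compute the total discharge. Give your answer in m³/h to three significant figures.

w_2 = (8.7 − 0.0)/2 = 4.35 m; q_2 = 0.35 × 0.88 × 4.35 = 1.340 m³/s
w_3 = (15.0 − 2.7)/2 = 6.15 m; q_3 = 0.48 × 1.10 × 6.15 = 3.247 m³/s
w_4 = (16.7 − 8.7)/2 = 4 m; q_4 = 0.34 × 0.86 × 4 = 1.170 m³/s
w_5 = (18.0 − 15.0)/2 = 1.5 m; q_5 = 0.43 × 0.89 × 1.5 = 0.5741 m³/s
w_6 = (21.2 − 16.7)/2 = 2.25 m; q_6 = 0.40 × 0.86 × 2.25 = 0.7740 m³/s
Stations 1, 7 contribute zero (depth or velocity is 0).
Q = Σ qᵢ = 7.105 m³/s
= 7.105 × 3600 = 25580 m³/h

25600 m³/h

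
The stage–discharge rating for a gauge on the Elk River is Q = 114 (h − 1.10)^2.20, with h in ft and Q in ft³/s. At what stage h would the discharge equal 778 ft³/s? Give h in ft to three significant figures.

3.49 ft

h − h₀ = (Q/C)^(1/b) = (778/114)^(1/2.20) = 2.394 ft
h = 1.10 + 2.394 = 3.494 ft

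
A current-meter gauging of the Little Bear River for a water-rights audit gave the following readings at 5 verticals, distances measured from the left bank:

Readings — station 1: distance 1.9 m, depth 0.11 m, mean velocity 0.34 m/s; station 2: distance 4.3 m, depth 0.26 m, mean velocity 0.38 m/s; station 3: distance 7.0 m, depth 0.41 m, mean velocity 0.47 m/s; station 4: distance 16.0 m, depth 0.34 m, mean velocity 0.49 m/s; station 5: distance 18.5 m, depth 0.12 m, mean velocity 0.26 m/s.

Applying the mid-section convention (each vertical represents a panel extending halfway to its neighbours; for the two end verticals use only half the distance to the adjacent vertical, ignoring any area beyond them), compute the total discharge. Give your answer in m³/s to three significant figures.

w_1 = (4.3 − 1.9)/2 = 1.2 m; q_1 = 0.34 × 0.11 × 1.2 = 0.04488 m³/s
w_2 = (7.0 − 1.9)/2 = 2.55 m; q_2 = 0.38 × 0.26 × 2.55 = 0.2519 m³/s
w_3 = (16.0 − 4.3)/2 = 5.85 m; q_3 = 0.47 × 0.41 × 5.85 = 1.127 m³/s
w_4 = (18.5 − 7.0)/2 = 5.75 m; q_4 = 0.49 × 0.34 × 5.75 = 0.9580 m³/s
w_5 = (18.5 − 16.0)/2 = 1.25 m; q_5 = 0.26 × 0.12 × 1.25 = 0.03900 m³/s
Q = Σ qᵢ = 2.421 m³/s

2.42 m³/s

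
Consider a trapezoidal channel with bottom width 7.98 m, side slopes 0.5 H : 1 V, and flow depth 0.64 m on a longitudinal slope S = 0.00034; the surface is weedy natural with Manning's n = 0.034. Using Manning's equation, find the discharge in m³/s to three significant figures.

A = (b + z·y)·y = (7.98 + 0.5×0.64)×0.64 = 5.312 m²
P = b + 2y√(1+z²) = 7.98 + 2×0.64×√(1+0.5²) = 9.411 m
R = A/P = 5.312/9.411 = 0.5644 m
Q = (1/n)·A·R^(2/3)·S^(1/2) = (1/0.034) × 5.312 × 0.5644^(2/3) × 0.00034^(1/2) = 1.968 m³/s

1.97 m³/s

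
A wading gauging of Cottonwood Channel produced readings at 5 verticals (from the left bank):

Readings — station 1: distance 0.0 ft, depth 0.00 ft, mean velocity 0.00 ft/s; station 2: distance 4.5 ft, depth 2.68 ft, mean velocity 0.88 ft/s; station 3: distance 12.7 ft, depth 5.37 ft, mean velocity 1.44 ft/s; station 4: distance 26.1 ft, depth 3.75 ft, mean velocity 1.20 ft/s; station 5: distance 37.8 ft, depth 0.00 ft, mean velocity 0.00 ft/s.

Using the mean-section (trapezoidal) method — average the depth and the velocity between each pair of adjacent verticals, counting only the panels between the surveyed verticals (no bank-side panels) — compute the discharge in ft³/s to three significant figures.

135 ft³/s

Panel 1-2: Δb = 4.5 ft, d̄ = (0.00+2.68)/2 = 1.34, v̄ = (0.00+0.88)/2 = 0.44 → q = 4.5×1.34×0.44 = 2.653 ft³/s
Panel 2-3: Δb = 8.2 ft, d̄ = (2.68+5.37)/2 = 4.025, v̄ = (0.88+1.44)/2 = 1.16 → q = 8.2×4.025×1.16 = 38.29 ft³/s
Panel 3-4: Δb = 13.4 ft, d̄ = (5.37+3.75)/2 = 4.56, v̄ = (1.44+1.20)/2 = 1.32 → q = 13.4×4.56×1.32 = 80.66 ft³/s
Panel 4-5: Δb = 11.7 ft, d̄ = (3.75+0.00)/2 = 1.875, v̄ = (1.20+0.00)/2 = 0.6 → q = 11.7×1.875×0.6 = 13.16 ft³/s
Q = Σ q = 134.8 ft³/s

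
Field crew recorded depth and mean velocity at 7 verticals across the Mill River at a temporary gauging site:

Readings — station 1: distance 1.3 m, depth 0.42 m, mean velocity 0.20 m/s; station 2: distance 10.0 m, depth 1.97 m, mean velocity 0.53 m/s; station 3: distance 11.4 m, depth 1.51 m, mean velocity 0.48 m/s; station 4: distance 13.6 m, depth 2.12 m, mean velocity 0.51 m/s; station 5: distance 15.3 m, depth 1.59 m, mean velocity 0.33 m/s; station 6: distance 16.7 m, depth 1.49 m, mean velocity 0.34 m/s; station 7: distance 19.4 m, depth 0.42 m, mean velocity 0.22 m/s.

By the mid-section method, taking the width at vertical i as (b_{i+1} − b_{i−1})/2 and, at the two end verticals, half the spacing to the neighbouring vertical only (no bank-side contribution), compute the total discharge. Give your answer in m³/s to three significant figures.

11.0 m³/s

w_1 = (10.0 − 1.3)/2 = 4.35 m; q_1 = 0.20 × 0.42 × 4.35 = 0.3654 m³/s
w_2 = (11.4 − 1.3)/2 = 5.05 m; q_2 = 0.53 × 1.97 × 5.05 = 5.273 m³/s
w_3 = (13.6 − 10.0)/2 = 1.8 m; q_3 = 0.48 × 1.51 × 1.8 = 1.305 m³/s
w_4 = (15.3 − 11.4)/2 = 1.95 m; q_4 = 0.51 × 2.12 × 1.95 = 2.108 m³/s
w_5 = (16.7 − 13.6)/2 = 1.55 m; q_5 = 0.33 × 1.59 × 1.55 = 0.8133 m³/s
w_6 = (19.4 − 15.3)/2 = 2.05 m; q_6 = 0.34 × 1.49 × 2.05 = 1.039 m³/s
w_7 = (19.4 − 16.7)/2 = 1.35 m; q_7 = 0.22 × 0.42 × 1.35 = 0.1247 m³/s
Q = Σ qᵢ = 11.03 m³/s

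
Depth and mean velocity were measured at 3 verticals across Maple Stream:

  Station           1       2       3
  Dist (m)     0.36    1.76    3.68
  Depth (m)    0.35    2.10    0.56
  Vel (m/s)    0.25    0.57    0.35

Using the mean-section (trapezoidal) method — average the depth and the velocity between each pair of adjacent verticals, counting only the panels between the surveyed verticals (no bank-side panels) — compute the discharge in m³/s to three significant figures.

1.88 m³/s

Panel 1-2: Δb = 1.4 m, d̄ = (0.35+2.10)/2 = 1.225, v̄ = (0.25+0.57)/2 = 0.41 → q = 1.4×1.225×0.41 = 0.7032 m³/s
Panel 2-3: Δb = 1.92 m, d̄ = (2.10+0.56)/2 = 1.33, v̄ = (0.57+0.35)/2 = 0.46 → q = 1.92×1.33×0.46 = 1.175 m³/s
Q = Σ q = 1.878 m³/s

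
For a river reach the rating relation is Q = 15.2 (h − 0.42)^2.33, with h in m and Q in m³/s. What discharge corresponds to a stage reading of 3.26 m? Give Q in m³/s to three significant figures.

Q = 15.2 × (3.26 − 0.42)^2.33 = 15.2 × 2.84^2.33 = 173.0 m³/s

173 m³/s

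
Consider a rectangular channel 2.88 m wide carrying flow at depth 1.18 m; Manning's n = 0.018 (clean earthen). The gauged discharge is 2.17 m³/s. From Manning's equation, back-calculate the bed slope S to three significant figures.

0.000235

A = b·y = 2.88 × 1.18 = 3.398 m²
P = b + 2y = 2.88 + 2×1.18 = 5.240 m
R = A/P = 3.398/5.240 = 0.6485 m
S = (Q·n / (1·A·R^(2/3)))² = (2.17×0.018 / (1×3.398×0.7493))² = 0.0002353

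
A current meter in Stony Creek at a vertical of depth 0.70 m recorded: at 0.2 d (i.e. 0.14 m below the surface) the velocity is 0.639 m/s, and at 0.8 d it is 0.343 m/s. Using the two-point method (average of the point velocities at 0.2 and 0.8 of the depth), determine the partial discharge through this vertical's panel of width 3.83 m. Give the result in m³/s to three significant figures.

1.32 m³/s

v̄ = (0.639 + 0.343) / 2 = 0.4910 m/s
q = v̄ × d × w = 0.4910 × 0.70 × 3.83 = 1.316 m³/s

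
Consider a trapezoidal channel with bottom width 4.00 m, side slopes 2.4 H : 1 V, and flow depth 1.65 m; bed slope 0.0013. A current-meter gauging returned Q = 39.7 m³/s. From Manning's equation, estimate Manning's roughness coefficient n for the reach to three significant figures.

0.0123

A = (b + z·y)·y = (4.00 + 2.4×1.65)×1.65 = 13.13 m²
P = b + 2y√(1+z²) = 4.00 + 2×1.65×√(1+2.4²) = 12.58 m
R = A/P = 13.13/12.58 = 1.044 m
n = (1/Q)·A·R^(2/3)·S^(1/2) = (1/39.7) × 13.13 × 1.029 × 0.03606 = 0.01228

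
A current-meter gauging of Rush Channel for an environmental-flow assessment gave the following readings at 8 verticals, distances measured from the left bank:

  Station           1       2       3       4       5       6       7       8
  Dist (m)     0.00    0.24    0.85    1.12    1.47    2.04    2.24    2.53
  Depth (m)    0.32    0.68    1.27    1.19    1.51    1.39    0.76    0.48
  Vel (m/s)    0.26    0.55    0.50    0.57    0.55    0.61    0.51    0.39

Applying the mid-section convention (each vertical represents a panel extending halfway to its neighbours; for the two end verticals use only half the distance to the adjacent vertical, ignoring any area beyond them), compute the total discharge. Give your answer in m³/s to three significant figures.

1.49 m³/s

w_1 = (0.24 − 0.00)/2 = 0.12 m; q_1 = 0.26 × 0.32 × 0.12 = 0.009984 m³/s
w_2 = (0.85 − 0.00)/2 = 0.425 m; q_2 = 0.55 × 0.68 × 0.425 = 0.1590 m³/s
w_3 = (1.12 − 0.24)/2 = 0.44 m; q_3 = 0.50 × 1.27 × 0.44 = 0.2794 m³/s
w_4 = (1.47 − 0.85)/2 = 0.31 m; q_4 = 0.57 × 1.19 × 0.31 = 0.2103 m³/s
w_5 = (2.04 − 1.12)/2 = 0.46 m; q_5 = 0.55 × 1.51 × 0.46 = 0.3820 m³/s
w_6 = (2.24 − 1.47)/2 = 0.385 m; q_6 = 0.61 × 1.39 × 0.385 = 0.3264 m³/s
w_7 = (2.53 − 2.04)/2 = 0.245 m; q_7 = 0.51 × 0.76 × 0.245 = 0.09496 m³/s
w_8 = (2.53 − 2.24)/2 = 0.145 m; q_8 = 0.39 × 0.48 × 0.145 = 0.02714 m³/s
Q = Σ qᵢ = 1.489 m³/s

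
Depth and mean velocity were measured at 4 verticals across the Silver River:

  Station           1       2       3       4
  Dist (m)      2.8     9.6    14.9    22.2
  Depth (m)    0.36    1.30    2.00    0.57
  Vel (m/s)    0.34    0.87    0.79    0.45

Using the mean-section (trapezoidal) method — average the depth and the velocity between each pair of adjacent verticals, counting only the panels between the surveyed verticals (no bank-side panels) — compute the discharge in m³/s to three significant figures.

Panel 1-2: Δb = 6.8 m, d̄ = (0.36+1.30)/2 = 0.83, v̄ = (0.34+0.87)/2 = 0.605 → q = 6.8×0.83×0.605 = 3.415 m³/s
Panel 2-3: Δb = 5.3 m, d̄ = (1.30+2.00)/2 = 1.65, v̄ = (0.87+0.79)/2 = 0.83 → q = 5.3×1.65×0.83 = 7.258 m³/s
Panel 3-4: Δb = 7.3 m, d̄ = (2.00+0.57)/2 = 1.285, v̄ = (0.79+0.45)/2 = 0.62 → q = 7.3×1.285×0.62 = 5.816 m³/s
Q = Σ q = 16.49 m³/s

16.5 m³/s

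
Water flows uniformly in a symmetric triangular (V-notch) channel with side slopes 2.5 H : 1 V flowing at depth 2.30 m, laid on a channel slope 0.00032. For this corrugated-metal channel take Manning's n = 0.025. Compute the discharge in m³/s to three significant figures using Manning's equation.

A = z·y² = 2.5×2.30² = 13.23 m²
P = 2y√(1+z²) = 2×2.30×√(1+2.5²) = 12.39 m
R = A/P = 13.23/12.39 = 1.068 m
Q = (1/n)·A·R^(2/3)·S^(1/2) = (1/0.025) × 13.23 × 1.068^(2/3) × 0.00032^(1/2) = 9.886 m³/s

9.89 m³/s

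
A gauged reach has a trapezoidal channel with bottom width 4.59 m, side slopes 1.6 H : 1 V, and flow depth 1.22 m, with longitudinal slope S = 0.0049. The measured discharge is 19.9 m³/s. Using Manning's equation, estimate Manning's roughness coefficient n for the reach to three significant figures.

0.0255

A = (b + z·y)·y = (4.59 + 1.6×1.22)×1.22 = 7.981 m²
P = b + 2y√(1+z²) = 4.59 + 2×1.22×√(1+1.6²) = 9.194 m
R = A/P = 7.981/9.194 = 0.8681 m
n = (1/Q)·A·R^(2/3)·S^(1/2) = (1/19.9) × 7.981 × 0.9100 × 0.07000 = 0.02555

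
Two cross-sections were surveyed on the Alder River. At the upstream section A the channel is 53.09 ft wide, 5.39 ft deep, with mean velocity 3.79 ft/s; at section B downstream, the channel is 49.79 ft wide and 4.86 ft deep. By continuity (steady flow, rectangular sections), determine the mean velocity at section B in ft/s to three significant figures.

4.48 ft/s

Q = A₁V₁ = (53.09×5.39) × 3.79 = 1085 ft³/s
A₂ = 49.79 × 4.86 = 242.0 ft²
V₂ = Q/A₂ = 1085/242.0 = 4.482 ft/s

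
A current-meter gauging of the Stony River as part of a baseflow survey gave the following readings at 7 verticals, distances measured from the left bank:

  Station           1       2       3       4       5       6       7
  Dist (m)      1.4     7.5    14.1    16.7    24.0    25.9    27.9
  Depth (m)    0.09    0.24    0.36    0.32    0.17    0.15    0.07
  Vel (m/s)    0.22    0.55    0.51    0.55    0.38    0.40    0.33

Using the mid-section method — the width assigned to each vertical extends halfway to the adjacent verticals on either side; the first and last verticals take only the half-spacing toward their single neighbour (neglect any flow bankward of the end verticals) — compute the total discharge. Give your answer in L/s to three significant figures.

3050 L/s

w_1 = (7.5 − 1.4)/2 = 3.05 m; q_1 = 0.22 × 0.09 × 3.05 = 0.06039 m³/s
w_2 = (14.1 − 1.4)/2 = 6.35 m; q_2 = 0.55 × 0.24 × 6.35 = 0.8382 m³/s
w_3 = (16.7 − 7.5)/2 = 4.6 m; q_3 = 0.51 × 0.36 × 4.6 = 0.8446 m³/s
w_4 = (24.0 − 14.1)/2 = 4.95 m; q_4 = 0.55 × 0.32 × 4.95 = 0.8712 m³/s
w_5 = (25.9 − 16.7)/2 = 4.6 m; q_5 = 0.38 × 0.17 × 4.6 = 0.2972 m³/s
w_6 = (27.9 − 24.0)/2 = 1.95 m; q_6 = 0.40 × 0.15 × 1.95 = 0.1170 m³/s
w_7 = (27.9 − 25.9)/2 = 1 m; q_7 = 0.33 × 0.07 × 1 = 0.02310 m³/s
Q = Σ qᵢ = 3.052 m³/s
= 3.052 × 1000 = 3052 L/s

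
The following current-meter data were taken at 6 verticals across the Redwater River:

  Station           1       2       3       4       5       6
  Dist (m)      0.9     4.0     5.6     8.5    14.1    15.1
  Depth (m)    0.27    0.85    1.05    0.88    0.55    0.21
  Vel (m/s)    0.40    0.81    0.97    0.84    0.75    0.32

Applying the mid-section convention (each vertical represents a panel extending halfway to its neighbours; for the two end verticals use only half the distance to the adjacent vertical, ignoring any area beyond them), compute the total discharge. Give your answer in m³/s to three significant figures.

8.61 m³/s

w_1 = (4.0 − 0.9)/2 = 1.55 m; q_1 = 0.40 × 0.27 × 1.55 = 0.1674 m³/s
w_2 = (5.6 − 0.9)/2 = 2.35 m; q_2 = 0.81 × 0.85 × 2.35 = 1.618 m³/s
w_3 = (8.5 − 4.0)/2 = 2.25 m; q_3 = 0.97 × 1.05 × 2.25 = 2.292 m³/s
w_4 = (14.1 − 5.6)/2 = 4.25 m; q_4 = 0.84 × 0.88 × 4.25 = 3.142 m³/s
w_5 = (15.1 − 8.5)/2 = 3.3 m; q_5 = 0.75 × 0.55 × 3.3 = 1.361 m³/s
w_6 = (15.1 − 14.1)/2 = 0.5 m; q_6 = 0.32 × 0.21 × 0.5 = 0.03360 m³/s
Q = Σ qᵢ = 8.613 m³/s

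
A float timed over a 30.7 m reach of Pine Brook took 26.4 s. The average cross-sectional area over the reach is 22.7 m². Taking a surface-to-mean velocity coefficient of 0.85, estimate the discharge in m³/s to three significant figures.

v_surface = L / t̄ = 30.7 / 26.4 = 1.163 m/s
v_mean = 0.85 × 1.163 = 0.9884 m/s
Q = A × v_mean = 22.7 × 0.9884 = 22.44 m³/s

22.4 m³/s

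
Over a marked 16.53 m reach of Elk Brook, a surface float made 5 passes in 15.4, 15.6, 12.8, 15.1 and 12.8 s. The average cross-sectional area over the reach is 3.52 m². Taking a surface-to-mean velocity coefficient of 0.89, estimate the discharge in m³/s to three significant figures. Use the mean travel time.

3.61 m³/s

t̄ = (15.4 + 15.6 + 12.8 + 15.1 + 12.8) / 5 = 14.34 s
v_surface = L / t̄ = 16.53 / 14.34 = 1.153 m/s
v_mean = 0.89 × 1.153 = 1.026 m/s
Q = A × v_mean = 3.52 × 1.026 = 3.611 m³/s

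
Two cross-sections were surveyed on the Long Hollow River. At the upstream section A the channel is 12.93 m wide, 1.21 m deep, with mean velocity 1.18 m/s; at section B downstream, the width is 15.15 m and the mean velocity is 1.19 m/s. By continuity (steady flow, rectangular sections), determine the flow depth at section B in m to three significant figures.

1.02 m

Q = A₁V₁ = (12.93×1.21) × 1.18 = 18.46 m³/s
d₂ = Q/(b₂ V₂) = 18.46/(15.15×1.19) = 1.024 m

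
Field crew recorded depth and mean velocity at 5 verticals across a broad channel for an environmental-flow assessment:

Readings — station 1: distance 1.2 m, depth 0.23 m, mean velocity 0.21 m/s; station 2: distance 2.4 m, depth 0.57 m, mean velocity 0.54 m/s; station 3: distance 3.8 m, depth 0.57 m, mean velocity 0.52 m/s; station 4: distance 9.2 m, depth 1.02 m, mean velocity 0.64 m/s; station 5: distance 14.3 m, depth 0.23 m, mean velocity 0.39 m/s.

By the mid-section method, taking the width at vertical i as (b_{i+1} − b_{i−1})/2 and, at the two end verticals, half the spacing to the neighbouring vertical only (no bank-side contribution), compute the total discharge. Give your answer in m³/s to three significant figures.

w_1 = (2.4 − 1.2)/2 = 0.6 m; q_1 = 0.21 × 0.23 × 0.6 = 0.02898 m³/s
w_2 = (3.8 − 1.2)/2 = 1.3 m; q_2 = 0.54 × 0.57 × 1.3 = 0.4001 m³/s
w_3 = (9.2 − 2.4)/2 = 3.4 m; q_3 = 0.52 × 0.57 × 3.4 = 1.008 m³/s
w_4 = (14.3 − 3.8)/2 = 5.25 m; q_4 = 0.64 × 1.02 × 5.25 = 3.427 m³/s
w_5 = (14.3 − 9.2)/2 = 2.55 m; q_5 = 0.39 × 0.23 × 2.55 = 0.2287 m³/s
Q = Σ qᵢ = 5.093 m³/s

5.09 m³/s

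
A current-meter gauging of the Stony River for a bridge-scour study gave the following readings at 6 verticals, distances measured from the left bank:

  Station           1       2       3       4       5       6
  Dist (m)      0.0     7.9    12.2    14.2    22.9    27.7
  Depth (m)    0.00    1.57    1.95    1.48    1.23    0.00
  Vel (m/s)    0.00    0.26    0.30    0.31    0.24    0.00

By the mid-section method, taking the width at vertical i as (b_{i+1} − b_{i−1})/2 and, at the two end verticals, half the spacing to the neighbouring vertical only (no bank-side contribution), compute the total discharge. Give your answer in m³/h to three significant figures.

31600 m³/h

w_2 = (12.2 − 0.0)/2 = 6.1 m; q_2 = 0.26 × 1.57 × 6.1 = 2.490 m³/s
w_3 = (14.2 − 7.9)/2 = 3.15 m; q_3 = 0.30 × 1.95 × 3.15 = 1.843 m³/s
w_4 = (22.9 − 12.2)/2 = 5.35 m; q_4 = 0.31 × 1.48 × 5.35 = 2.455 m³/s
w_5 = (27.7 − 14.2)/2 = 6.75 m; q_5 = 0.24 × 1.23 × 6.75 = 1.993 m³/s
Stations 1, 6 contribute zero (depth or velocity is 0).
Q = Σ qᵢ = 8.780 m³/s
= 8.780 × 3600 = 31610 m³/h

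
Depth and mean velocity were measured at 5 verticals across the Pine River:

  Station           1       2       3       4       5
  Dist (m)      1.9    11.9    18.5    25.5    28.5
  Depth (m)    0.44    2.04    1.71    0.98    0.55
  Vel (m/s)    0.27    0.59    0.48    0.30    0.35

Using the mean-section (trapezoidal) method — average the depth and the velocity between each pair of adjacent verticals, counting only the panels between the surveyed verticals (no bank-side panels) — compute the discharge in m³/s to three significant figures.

16.4 m³/s

Panel 1-2: Δb = 10 m, d̄ = (0.44+2.04)/2 = 1.24, v̄ = (0.27+0.59)/2 = 0.43 → q = 10×1.24×0.43 = 5.332 m³/s
Panel 2-3: Δb = 6.6 m, d̄ = (2.04+1.71)/2 = 1.875, v̄ = (0.59+0.48)/2 = 0.535 → q = 6.6×1.875×0.535 = 6.621 m³/s
Panel 3-4: Δb = 7 m, d̄ = (1.71+0.98)/2 = 1.345, v̄ = (0.48+0.30)/2 = 0.39 → q = 7×1.345×0.39 = 3.672 m³/s
Panel 4-5: Δb = 3 m, d̄ = (0.98+0.55)/2 = 0.765, v̄ = (0.30+0.35)/2 = 0.325 → q = 3×0.765×0.325 = 0.7459 m³/s
Q = Σ q = 16.37 m³/s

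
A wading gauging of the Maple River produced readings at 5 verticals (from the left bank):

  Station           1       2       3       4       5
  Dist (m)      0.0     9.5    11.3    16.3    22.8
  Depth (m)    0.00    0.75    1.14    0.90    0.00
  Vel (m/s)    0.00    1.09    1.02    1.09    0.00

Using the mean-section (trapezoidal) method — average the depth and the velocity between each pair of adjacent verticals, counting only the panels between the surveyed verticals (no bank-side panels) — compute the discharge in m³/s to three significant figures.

10.7 m³/s

Panel 1-2: Δb = 9.5 m, d̄ = (0.00+0.75)/2 = 0.375, v̄ = (0.00+1.09)/2 = 0.545 → q = 9.5×0.375×0.545 = 1.942 m³/s
Panel 2-3: Δb = 1.8 m, d̄ = (0.75+1.14)/2 = 0.945, v̄ = (1.09+1.02)/2 = 1.055 → q = 1.8×0.945×1.055 = 1.795 m³/s
Panel 3-4: Δb = 5 m, d̄ = (1.14+0.90)/2 = 1.02, v̄ = (1.02+1.09)/2 = 1.055 → q = 5×1.02×1.055 = 5.381 m³/s
Panel 4-5: Δb = 6.5 m, d̄ = (0.90+0.00)/2 = 0.45, v̄ = (1.09+0.00)/2 = 0.545 → q = 6.5×0.45×0.545 = 1.594 m³/s
Q = Σ q = 10.71 m³/s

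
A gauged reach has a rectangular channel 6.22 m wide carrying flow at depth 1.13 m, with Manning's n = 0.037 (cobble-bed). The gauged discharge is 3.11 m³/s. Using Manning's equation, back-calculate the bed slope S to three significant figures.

0.000344

A = b·y = 6.22 × 1.13 = 7.029 m²
P = b + 2y = 6.22 + 2×1.13 = 8.480 m
R = A/P = 7.029/8.480 = 0.8288 m
S = (Q·n / (1·A·R^(2/3)))² = (3.11×0.037 / (1×7.029×0.8824))² = 0.0003443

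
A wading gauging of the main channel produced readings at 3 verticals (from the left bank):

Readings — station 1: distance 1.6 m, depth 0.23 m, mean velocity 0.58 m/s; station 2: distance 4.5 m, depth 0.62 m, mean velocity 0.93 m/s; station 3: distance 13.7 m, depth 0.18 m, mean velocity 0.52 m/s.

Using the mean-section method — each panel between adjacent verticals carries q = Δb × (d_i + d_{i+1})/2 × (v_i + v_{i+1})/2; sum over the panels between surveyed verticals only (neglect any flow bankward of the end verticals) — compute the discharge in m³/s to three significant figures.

3.60 m³/s

Panel 1-2: Δb = 2.9 m, d̄ = (0.23+0.62)/2 = 0.425, v̄ = (0.58+0.93)/2 = 0.755 → q = 2.9×0.425×0.755 = 0.9305 m³/s
Panel 2-3: Δb = 9.2 m, d̄ = (0.62+0.18)/2 = 0.4, v̄ = (0.93+0.52)/2 = 0.725 → q = 9.2×0.4×0.725 = 2.668 m³/s
Q = Σ q = 3.599 m³/s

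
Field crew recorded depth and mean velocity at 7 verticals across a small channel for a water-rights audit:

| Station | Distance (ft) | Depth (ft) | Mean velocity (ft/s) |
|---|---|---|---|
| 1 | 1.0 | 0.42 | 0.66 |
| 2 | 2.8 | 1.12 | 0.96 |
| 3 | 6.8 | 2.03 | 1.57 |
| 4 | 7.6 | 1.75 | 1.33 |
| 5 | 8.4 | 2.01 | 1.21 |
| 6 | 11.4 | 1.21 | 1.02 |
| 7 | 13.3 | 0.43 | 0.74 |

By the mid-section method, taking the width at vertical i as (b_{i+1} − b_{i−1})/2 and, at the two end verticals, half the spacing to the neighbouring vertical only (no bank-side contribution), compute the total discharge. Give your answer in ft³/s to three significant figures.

w_1 = (2.8 − 1.0)/2 = 0.9 ft; q_1 = 0.66 × 0.42 × 0.9 = 0.2495 ft³/s
w_2 = (6.8 − 1.0)/2 = 2.9 ft; q_2 = 0.96 × 1.12 × 2.9 = 3.118 ft³/s
w_3 = (7.6 − 2.8)/2 = 2.4 ft; q_3 = 1.57 × 2.03 × 2.4 = 7.649 ft³/s
w_4 = (8.4 − 6.8)/2 = 0.8 ft; q_4 = 1.33 × 1.75 × 0.8 = 1.862 ft³/s
w_5 = (11.4 − 7.6)/2 = 1.9 ft; q_5 = 1.21 × 2.01 × 1.9 = 4.621 ft³/s
w_6 = (13.3 − 8.4)/2 = 2.45 ft; q_6 = 1.02 × 1.21 × 2.45 = 3.024 ft³/s
w_7 = (13.3 − 11.4)/2 = 0.95 ft; q_7 = 0.74 × 0.43 × 0.95 = 0.3023 ft³/s
Q = Σ qᵢ = 20.83 ft³/s

20.8 ft³/s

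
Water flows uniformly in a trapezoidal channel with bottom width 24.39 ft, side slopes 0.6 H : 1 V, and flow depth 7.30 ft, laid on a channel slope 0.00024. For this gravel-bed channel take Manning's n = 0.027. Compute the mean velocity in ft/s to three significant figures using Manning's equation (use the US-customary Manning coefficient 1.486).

2.52 ft/s

A = (b + z·y)·y = (24.39 + 0.6×7.30)×7.30 = 210.0 ft²
P = b + 2y√(1+z²) = 24.39 + 2×7.30×√(1+0.6²) = 41.42 ft
R = A/P = 210.0/41.42 = 5.071 ft
Q = (1.486/n)·A·R^(2/3)·S^(1/2) = (1.486/0.027) × 210.0 × 5.071^(2/3) × 0.00024^(1/2) = 528.5 ft³/s
V = Q/A = 528.5/210.0 = 2.517 ft/s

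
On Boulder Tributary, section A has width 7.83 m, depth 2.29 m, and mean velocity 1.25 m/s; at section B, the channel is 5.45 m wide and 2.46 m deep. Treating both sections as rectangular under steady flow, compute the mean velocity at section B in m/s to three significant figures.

Q = A₁V₁ = (7.83×2.29) × 1.25 = 22.41 m³/s
A₂ = 5.45 × 2.46 = 13.41 m²
V₂ = Q/A₂ = 22.41/13.41 = 1.672 m/s

1.67 m/s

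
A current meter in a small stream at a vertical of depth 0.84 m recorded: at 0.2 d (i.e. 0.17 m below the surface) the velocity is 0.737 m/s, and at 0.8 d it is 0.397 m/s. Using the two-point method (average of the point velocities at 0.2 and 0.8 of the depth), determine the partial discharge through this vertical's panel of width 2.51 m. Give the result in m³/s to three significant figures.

v̄ = (0.737 + 0.397) / 2 = 0.5670 m/s
q = v̄ × d × w = 0.5670 × 0.84 × 2.51 = 1.195 m³/s

1.20 m³/s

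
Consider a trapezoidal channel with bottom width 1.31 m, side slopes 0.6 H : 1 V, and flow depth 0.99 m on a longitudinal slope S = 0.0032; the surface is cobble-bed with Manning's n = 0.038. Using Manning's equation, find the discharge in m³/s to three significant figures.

A = (b + z·y)·y = (1.31 + 0.6×0.99)×0.99 = 1.885 m²
P = b + 2y√(1+z²) = 1.31 + 2×0.99×√(1+0.6²) = 3.619 m
R = A/P = 1.885/3.619 = 0.5208 m
Q = (1/n)·A·R^(2/3)·S^(1/2) = (1/0.038) × 1.885 × 0.5208^(2/3) × 0.0032^(1/2) = 1.816 m³/s

1.82 m³/s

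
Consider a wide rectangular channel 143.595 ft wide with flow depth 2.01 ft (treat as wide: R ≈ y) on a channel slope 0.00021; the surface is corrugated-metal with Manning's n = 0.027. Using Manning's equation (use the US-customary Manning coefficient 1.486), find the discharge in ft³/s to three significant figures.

A = b·y = 143.595 × 2.01 = 288.6 ft²
Wide channel: R ≈ y = 2.01 ft
Q = (1.486/n)·A·R^(2/3)·S^(1/2) = (1.486/0.027) × 288.6 × 2.010^(2/3) × 0.00021^(1/2) = 366.6 ft³/s

367 ft³/s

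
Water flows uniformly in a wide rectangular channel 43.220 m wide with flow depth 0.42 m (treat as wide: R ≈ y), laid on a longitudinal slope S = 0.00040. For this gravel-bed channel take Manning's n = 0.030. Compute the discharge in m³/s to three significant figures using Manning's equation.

A = b·y = 43.220 × 0.42 = 18.15 m²
Wide channel: R ≈ y = 0.42 m
Q = (1/n)·A·R^(2/3)·S^(1/2) = (1/0.030) × 18.15 × 0.4200^(2/3) × 0.00040^(1/2) = 6.787 m³/s

6.79 m³/s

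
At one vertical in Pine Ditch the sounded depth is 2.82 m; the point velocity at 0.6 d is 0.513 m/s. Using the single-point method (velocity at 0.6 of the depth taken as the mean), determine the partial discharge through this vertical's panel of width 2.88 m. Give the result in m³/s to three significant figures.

4.17 m³/s

v̄ = v₀.₆ = 0.513 m/s
q = v̄ × d × w = 0.5130 × 2.82 × 2.88 = 4.166 m³/s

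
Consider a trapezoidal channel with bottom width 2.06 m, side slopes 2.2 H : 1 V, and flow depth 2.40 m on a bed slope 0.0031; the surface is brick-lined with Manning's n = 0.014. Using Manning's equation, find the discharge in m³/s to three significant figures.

A = (b + z·y)·y = (2.06 + 2.2×2.40)×2.40 = 17.62 m²
P = b + 2y√(1+z²) = 2.06 + 2×2.40×√(1+2.2²) = 13.66 m
R = A/P = 17.62/13.66 = 1.290 m
Q = (1/n)·A·R^(2/3)·S^(1/2) = (1/0.014) × 17.62 × 1.290^(2/3) × 0.0031^(1/2) = 83.00 m³/s

83.0 m³/s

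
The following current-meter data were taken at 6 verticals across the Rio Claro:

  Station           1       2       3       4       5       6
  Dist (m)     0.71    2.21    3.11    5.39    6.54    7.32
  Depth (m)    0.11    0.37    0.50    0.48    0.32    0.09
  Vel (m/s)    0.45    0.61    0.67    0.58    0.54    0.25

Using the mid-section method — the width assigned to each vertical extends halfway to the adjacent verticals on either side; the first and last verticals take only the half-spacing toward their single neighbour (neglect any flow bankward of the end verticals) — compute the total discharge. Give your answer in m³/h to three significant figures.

5380 m³/h

w_1 = (2.21 − 0.71)/2 = 0.75 m; q_1 = 0.45 × 0.11 × 0.75 = 0.03713 m³/s
w_2 = (3.11 − 0.71)/2 = 1.2 m; q_2 = 0.61 × 0.37 × 1.2 = 0.2708 m³/s
w_3 = (5.39 − 2.21)/2 = 1.59 m; q_3 = 0.67 × 0.50 × 1.59 = 0.5327 m³/s
w_4 = (6.54 − 3.11)/2 = 1.715 m; q_4 = 0.58 × 0.48 × 1.715 = 0.4775 m³/s
w_5 = (7.32 − 5.39)/2 = 0.965 m; q_5 = 0.54 × 0.32 × 0.965 = 0.1668 m³/s
w_6 = (7.32 − 6.54)/2 = 0.39 m; q_6 = 0.25 × 0.09 × 0.39 = 0.008775 m³/s
Q = Σ qᵢ = 1.494 m³/s
= 1.494 × 3600 = 5377 m³/h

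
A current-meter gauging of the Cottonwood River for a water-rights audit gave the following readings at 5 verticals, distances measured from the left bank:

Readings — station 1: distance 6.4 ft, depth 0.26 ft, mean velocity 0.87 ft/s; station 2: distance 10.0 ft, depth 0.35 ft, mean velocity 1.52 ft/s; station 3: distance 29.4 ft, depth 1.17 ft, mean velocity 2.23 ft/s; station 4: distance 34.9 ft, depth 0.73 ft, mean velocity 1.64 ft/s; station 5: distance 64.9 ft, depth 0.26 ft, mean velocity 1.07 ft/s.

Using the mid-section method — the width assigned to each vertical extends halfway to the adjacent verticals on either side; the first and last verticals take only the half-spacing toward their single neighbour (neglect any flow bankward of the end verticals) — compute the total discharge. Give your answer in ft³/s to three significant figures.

64.4 ft³/s

w_1 = (10.0 − 6.4)/2 = 1.8 ft; q_1 = 0.87 × 0.26 × 1.8 = 0.4072 ft³/s
w_2 = (29.4 − 6.4)/2 = 11.5 ft; q_2 = 1.52 × 0.35 × 11.5 = 6.118 ft³/s
w_3 = (34.9 − 10.0)/2 = 12.45 ft; q_3 = 2.23 × 1.17 × 12.45 = 32.48 ft³/s
w_4 = (64.9 − 29.4)/2 = 17.75 ft; q_4 = 1.64 × 0.73 × 17.75 = 21.25 ft³/s
w_5 = (64.9 − 34.9)/2 = 15 ft; q_5 = 1.07 × 0.26 × 15 = 4.173 ft³/s
Q = Σ qᵢ = 64.43 ft³/s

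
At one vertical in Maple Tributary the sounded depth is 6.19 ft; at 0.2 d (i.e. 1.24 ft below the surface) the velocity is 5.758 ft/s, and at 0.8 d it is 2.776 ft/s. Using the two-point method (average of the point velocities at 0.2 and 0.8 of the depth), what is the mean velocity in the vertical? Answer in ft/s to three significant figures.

v̄ = (5.758 + 2.776) / 2 = 4.267 ft/s

4.27 ft/s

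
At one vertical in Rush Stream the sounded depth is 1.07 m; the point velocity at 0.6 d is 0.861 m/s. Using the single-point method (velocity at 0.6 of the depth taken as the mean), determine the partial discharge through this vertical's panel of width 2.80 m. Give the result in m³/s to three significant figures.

v̄ = v₀.₆ = 0.861 m/s
q = v̄ × d × w = 0.8610 × 1.07 × 2.80 = 2.580 m³/s

2.58 m³/s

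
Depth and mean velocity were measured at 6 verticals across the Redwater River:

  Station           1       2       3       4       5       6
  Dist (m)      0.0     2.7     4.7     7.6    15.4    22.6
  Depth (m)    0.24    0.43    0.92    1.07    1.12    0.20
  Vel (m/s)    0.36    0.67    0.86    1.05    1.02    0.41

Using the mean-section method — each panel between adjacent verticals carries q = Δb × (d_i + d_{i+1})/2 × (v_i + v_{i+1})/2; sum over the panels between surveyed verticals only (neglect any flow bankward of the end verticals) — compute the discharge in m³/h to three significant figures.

Panel 1-2: Δb = 2.7 m, d̄ = (0.24+0.43)/2 = 0.335, v̄ = (0.36+0.67)/2 = 0.515 → q = 2.7×0.335×0.515 = 0.4658 m³/s
Panel 2-3: Δb = 2 m, d̄ = (0.43+0.92)/2 = 0.675, v̄ = (0.67+0.86)/2 = 0.765 → q = 2×0.675×0.765 = 1.033 m³/s
Panel 3-4: Δb = 2.9 m, d̄ = (0.92+1.07)/2 = 0.995, v̄ = (0.86+1.05)/2 = 0.955 → q = 2.9×0.995×0.955 = 2.756 m³/s
Panel 4-5: Δb = 7.8 m, d̄ = (1.07+1.12)/2 = 1.095, v̄ = (1.05+1.02)/2 = 1.035 → q = 7.8×1.095×1.035 = 8.840 m³/s
Panel 5-6: Δb = 7.2 m, d̄ = (1.12+0.20)/2 = 0.66, v̄ = (1.02+0.41)/2 = 0.715 → q = 7.2×0.66×0.715 = 3.398 m³/s
Q = Σ q = 16.49 m³/s
= 16.49 × 3600 = 59370 m³/h

59400 m³/h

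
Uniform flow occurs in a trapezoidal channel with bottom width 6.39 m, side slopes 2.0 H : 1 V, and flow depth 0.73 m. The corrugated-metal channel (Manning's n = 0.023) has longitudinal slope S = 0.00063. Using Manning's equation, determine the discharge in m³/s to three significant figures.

4.42 m³/s

A = (b + z·y)·y = (6.39 + 2.0×0.73)×0.73 = 5.731 m²
P = b + 2y√(1+z²) = 6.39 + 2×0.73×√(1+2.0²) = 9.655 m
R = A/P = 5.731/9.655 = 0.5935 m
Q = (1/n)·A·R^(2/3)·S^(1/2) = (1/0.023) × 5.731 × 0.5935^(2/3) × 0.00063^(1/2) = 4.417 m³/s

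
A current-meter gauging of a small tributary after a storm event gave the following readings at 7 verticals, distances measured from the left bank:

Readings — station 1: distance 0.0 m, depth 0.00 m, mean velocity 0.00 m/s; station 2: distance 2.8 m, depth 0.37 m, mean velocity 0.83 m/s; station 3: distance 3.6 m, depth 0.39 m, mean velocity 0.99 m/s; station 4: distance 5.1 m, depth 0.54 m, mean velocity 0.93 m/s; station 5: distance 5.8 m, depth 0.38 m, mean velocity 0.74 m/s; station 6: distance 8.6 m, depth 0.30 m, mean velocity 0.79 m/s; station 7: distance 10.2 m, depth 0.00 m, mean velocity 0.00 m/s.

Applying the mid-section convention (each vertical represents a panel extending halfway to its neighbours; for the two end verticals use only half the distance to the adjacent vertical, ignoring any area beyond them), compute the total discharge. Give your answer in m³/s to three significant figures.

w_2 = (3.6 − 0.0)/2 = 1.8 m; q_2 = 0.83 × 0.37 × 1.8 = 0.5528 m³/s
w_3 = (5.1 − 2.8)/2 = 1.15 m; q_3 = 0.99 × 0.39 × 1.15 = 0.4440 m³/s
w_4 = (5.8 − 3.6)/2 = 1.1 m; q_4 = 0.93 × 0.54 × 1.1 = 0.5524 m³/s
w_5 = (8.6 − 5.1)/2 = 1.75 m; q_5 = 0.74 × 0.38 × 1.75 = 0.4921 m³/s
w_6 = (10.2 − 5.8)/2 = 2.2 m; q_6 = 0.79 × 0.30 × 2.2 = 0.5214 m³/s
Stations 1, 7 contribute zero (depth or velocity is 0).
Q = Σ qᵢ = 2.563 m³/s

2.56 m³/s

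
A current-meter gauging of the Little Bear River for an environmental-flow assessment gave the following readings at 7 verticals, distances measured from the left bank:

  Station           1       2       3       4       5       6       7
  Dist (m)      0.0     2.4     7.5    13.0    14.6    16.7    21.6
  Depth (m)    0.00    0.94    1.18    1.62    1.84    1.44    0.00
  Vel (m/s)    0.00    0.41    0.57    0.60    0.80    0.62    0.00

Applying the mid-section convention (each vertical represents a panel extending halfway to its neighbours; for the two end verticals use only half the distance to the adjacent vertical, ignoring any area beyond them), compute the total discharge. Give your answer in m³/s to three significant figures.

14.3 m³/s

w_2 = (7.5 − 0.0)/2 = 3.75 m; q_2 = 0.41 × 0.94 × 3.75 = 1.445 m³/s
w_3 = (13.0 − 2.4)/2 = 5.3 m; q_3 = 0.57 × 1.18 × 5.3 = 3.565 m³/s
w_4 = (14.6 − 7.5)/2 = 3.55 m; q_4 = 0.60 × 1.62 × 3.55 = 3.451 m³/s
w_5 = (16.7 − 13.0)/2 = 1.85 m; q_5 = 0.80 × 1.84 × 1.85 = 2.723 m³/s
w_6 = (21.6 − 14.6)/2 = 3.5 m; q_6 = 0.62 × 1.44 × 3.5 = 3.125 m³/s
Stations 1, 7 contribute zero (depth or velocity is 0).
Q = Σ qᵢ = 14.31 m³/s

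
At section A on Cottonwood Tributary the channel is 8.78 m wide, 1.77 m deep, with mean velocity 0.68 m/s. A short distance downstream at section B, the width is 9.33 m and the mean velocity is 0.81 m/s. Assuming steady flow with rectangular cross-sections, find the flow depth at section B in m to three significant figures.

1.40 m

Q = A₁V₁ = (8.78×1.77) × 0.68 = 10.57 m³/s
d₂ = Q/(b₂ V₂) = 10.57/(9.33×0.81) = 1.398 m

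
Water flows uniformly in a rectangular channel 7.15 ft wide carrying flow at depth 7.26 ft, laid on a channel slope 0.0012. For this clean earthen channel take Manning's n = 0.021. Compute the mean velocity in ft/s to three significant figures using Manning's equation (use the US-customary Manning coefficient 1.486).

4.39 ft/s

A = b·y = 7.15 × 7.26 = 51.91 ft²
P = b + 2y = 7.15 + 2×7.26 = 21.67 ft
R = A/P = 51.91/21.67 = 2.395 ft
Q = (1.486/n)·A·R^(2/3)·S^(1/2) = (1.486/0.021) × 51.91 × 2.395^(2/3) × 0.0012^(1/2) = 227.8 ft³/s
V = Q/A = 227.8/51.91 = 4.388 ft/s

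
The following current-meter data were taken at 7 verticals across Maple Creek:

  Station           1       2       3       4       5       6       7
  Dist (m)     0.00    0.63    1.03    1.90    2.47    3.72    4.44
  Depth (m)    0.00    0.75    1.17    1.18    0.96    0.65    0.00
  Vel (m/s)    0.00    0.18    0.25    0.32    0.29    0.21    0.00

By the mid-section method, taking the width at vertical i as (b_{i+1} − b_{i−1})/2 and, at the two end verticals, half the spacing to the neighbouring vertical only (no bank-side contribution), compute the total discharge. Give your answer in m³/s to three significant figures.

w_2 = (1.03 − 0.00)/2 = 0.515 m; q_2 = 0.18 × 0.75 × 0.515 = 0.06953 m³/s
w_3 = (1.90 − 0.63)/2 = 0.635 m; q_3 = 0.25 × 1.17 × 0.635 = 0.1857 m³/s
w_4 = (2.47 − 1.03)/2 = 0.72 m; q_4 = 0.32 × 1.18 × 0.72 = 0.2719 m³/s
w_5 = (3.72 − 1.90)/2 = 0.91 m; q_5 = 0.29 × 0.96 × 0.91 = 0.2533 m³/s
w_6 = (4.44 − 2.47)/2 = 0.985 m; q_6 = 0.21 × 0.65 × 0.985 = 0.1345 m³/s
Stations 1, 7 contribute zero (depth or velocity is 0).
Q = Σ qᵢ = 0.9149 m³/s

0.915 m³/s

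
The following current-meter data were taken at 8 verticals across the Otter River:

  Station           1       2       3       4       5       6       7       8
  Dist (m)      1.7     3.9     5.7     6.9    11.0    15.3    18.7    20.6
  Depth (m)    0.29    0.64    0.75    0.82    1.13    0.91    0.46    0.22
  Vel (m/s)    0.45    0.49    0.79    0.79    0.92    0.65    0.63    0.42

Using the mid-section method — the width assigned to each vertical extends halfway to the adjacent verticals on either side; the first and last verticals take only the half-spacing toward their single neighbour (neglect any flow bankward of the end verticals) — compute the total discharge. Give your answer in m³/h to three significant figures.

w_1 = (3.9 − 1.7)/2 = 1.1 m; q_1 = 0.45 × 0.29 × 1.1 = 0.1436 m³/s
w_2 = (5.7 − 1.7)/2 = 2 m; q_2 = 0.49 × 0.64 × 2 = 0.6272 m³/s
w_3 = (6.9 − 3.9)/2 = 1.5 m; q_3 = 0.79 × 0.75 × 1.5 = 0.8888 m³/s
w_4 = (11.0 − 5.7)/2 = 2.65 m; q_4 = 0.79 × 0.82 × 2.65 = 1.717 m³/s
w_5 = (15.3 − 6.9)/2 = 4.2 m; q_5 = 0.92 × 1.13 × 4.2 = 4.366 m³/s
w_6 = (18.7 − 11.0)/2 = 3.85 m; q_6 = 0.65 × 0.91 × 3.85 = 2.277 m³/s
w_7 = (20.6 − 15.3)/2 = 2.65 m; q_7 = 0.63 × 0.46 × 2.65 = 0.7680 m³/s
w_8 = (20.6 − 18.7)/2 = 0.95 m; q_8 = 0.42 × 0.22 × 0.95 = 0.08778 m³/s
Q = Σ qᵢ = 10.88 m³/s
= 10.88 × 3600 = 39150 m³/h

39200 m³/h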